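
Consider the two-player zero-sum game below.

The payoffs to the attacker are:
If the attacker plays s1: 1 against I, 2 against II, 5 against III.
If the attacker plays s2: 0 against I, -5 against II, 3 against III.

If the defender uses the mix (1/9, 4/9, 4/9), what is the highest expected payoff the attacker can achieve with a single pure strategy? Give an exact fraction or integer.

s1: (1)·(1/9) + (2)·(4/9) + (5)·(4/9) = 29/9.
s2: (0)·(1/9) + (-5)·(4/9) + (3)·(4/9) = -8/9.
The best pure response is s1 with expected payoff 29/9.

29/9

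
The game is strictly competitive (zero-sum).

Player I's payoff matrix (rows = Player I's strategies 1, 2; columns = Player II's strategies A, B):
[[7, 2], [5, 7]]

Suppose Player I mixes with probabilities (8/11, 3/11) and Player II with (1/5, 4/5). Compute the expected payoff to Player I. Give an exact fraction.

219/55

Against (1/5, 4/5), each row's expected payoff is 1: 3; 2: 33/5.
Taking the (8/11, 3/11)-weighted average: (8/11)·(3) + (3/11)·(33/5) = 219/55.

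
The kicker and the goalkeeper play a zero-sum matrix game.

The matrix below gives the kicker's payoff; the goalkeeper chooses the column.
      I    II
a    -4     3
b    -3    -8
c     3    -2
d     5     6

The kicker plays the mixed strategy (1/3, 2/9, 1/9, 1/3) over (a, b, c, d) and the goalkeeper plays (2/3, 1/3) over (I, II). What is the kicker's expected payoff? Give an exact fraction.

1/3

Against (2/3, 1/3), each row's expected payoff is a: -5/3; b: -14/3; c: 4/3; d: 16/3.
Taking the (1/3, 2/9, 1/9, 1/3)-weighted average: (1/3)·(-5/3) + (2/9)·(-14/3) + (1/9)·(4/3) + (1/3)·(16/3) = 1/3.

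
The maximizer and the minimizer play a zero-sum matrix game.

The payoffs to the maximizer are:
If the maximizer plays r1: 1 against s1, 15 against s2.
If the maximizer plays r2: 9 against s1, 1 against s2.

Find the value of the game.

67/11

Row minima are 1 and 1, so the maximizer's maximin is 1; column maxima are 9 and 15, so the minimizer's minimax is 9. These differ, so the equilibrium is in mixed strategies.
Let the maximizer play r1 with probability p. The minimizer is indifferent when p + 9(1−p) = 15p + (1−p), giving p = 4/11.
Let the minimizer play s1 with probability q. The maximizer is indifferent when q + 15(1−q) = 9q + (1−q), giving q = 7/11.
The value is 1·(7/11) + (15)·(4/11) = 67/11.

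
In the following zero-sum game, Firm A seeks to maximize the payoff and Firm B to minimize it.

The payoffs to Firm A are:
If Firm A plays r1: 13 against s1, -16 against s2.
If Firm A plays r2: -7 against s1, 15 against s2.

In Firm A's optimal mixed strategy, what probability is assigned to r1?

Row minima are -16 and -7, so Firm A's maximin is -7; column maxima are 13 and 15, so Firm B's minimax is 13. These differ, so the equilibrium is in mixed strategies.
Let Firm A play r1 with probability p. Firm B is indifferent when 13p − 7(1−p) = −16p + 15(1−p), giving p = 22/51.

22/51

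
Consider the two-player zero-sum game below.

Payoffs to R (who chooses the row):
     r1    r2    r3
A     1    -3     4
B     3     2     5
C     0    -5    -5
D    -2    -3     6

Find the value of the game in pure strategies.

2

Row minima: -3, 2, -5, -3 → R's maximin is 2.
Column maxima: 3, 2, 6 → C's minimax is 2.
They coincide at (B, r2), so the value is 2.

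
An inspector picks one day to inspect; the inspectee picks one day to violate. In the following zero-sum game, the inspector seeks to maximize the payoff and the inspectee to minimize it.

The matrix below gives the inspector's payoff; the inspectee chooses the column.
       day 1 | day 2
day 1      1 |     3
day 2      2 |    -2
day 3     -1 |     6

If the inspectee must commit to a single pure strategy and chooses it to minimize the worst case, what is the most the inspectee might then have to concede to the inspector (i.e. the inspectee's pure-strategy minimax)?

The worst case (largest entry) in each column is day 1: 2, day 2: 6.
The best (smallest) of these is 2.

2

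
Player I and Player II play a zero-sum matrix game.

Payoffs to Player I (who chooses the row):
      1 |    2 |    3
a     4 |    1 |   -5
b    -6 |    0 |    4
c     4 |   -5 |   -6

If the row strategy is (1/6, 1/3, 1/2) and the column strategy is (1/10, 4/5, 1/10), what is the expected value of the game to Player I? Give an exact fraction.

-41/20

Against (1/10, 4/5, 1/10), each row's expected payoff is a: 7/10; b: -1/5; c: -21/5.
Taking the (1/6, 1/3, 1/2)-weighted average: (1/6)·(7/10) + (1/3)·(-1/5) + (1/2)·(-21/5) = -41/20.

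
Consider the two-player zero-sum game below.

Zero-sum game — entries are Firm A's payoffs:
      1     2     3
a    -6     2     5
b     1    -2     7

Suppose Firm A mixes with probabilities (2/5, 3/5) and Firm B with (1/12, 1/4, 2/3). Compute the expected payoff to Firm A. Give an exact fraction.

233/60

Against (1/12, 1/4, 2/3), each row's expected payoff is a: 10/3; b: 17/4.
Taking the (2/5, 3/5)-weighted average: (2/5)·(10/3) + (3/5)·(17/4) = 233/60.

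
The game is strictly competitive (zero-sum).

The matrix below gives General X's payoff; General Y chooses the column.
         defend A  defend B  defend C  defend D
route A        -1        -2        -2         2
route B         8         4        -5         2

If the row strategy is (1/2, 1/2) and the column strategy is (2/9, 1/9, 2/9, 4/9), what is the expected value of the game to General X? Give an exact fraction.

Against (2/9, 1/9, 2/9, 4/9), each row's expected payoff is route A: 0; route B: 2.
Taking the (1/2, 1/2)-weighted average: (1/2)·(0) + (1/2)·(2) = 1.

1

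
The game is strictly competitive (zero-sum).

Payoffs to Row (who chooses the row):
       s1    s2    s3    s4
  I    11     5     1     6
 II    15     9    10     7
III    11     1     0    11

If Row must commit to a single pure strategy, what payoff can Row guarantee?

The worst-case payoff for each row is I: 1, II: 7, III: 0.
The best of these is 7.

7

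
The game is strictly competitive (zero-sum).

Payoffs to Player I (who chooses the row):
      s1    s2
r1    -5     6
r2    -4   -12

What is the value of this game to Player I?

Row minima are -5 and -12, so Player I's maximin is -5; column maxima are -4 and 6, so Player II's minimax is -4. These differ, so the equilibrium is in mixed strategies.
Let Player I play r1 with probability p. Player II is indifferent when −5p − 4(1−p) = 6p − 12(1−p), giving p = 8/19.
Let Player II play s1 with probability q. Player I is indifferent when −5q + 6(1−q) = −4q − 12(1−q), giving q = 18/19.
The value is -5·(18/19) + (6)·(1/19) = -84/19.

-84/19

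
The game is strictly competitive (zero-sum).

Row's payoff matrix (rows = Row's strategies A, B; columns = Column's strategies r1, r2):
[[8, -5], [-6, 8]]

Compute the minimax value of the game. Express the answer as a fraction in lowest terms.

Row minima are -5 and -6, so Row's maximin is -5; column maxima are 8 and 8, so Column's minimax is 8. These differ, so the equilibrium is in mixed strategies.
Let Row play A with probability p. Column is indifferent when 8p − 6(1−p) = −5p + 8(1−p), giving p = 14/27.
Let Column play r1 with probability q. Row is indifferent when 8q − 5(1−q) = −6q + 8(1−q), giving q = 13/27.
The value is 8·(13/27) + (-5)·(14/27) = 34/27.

34/27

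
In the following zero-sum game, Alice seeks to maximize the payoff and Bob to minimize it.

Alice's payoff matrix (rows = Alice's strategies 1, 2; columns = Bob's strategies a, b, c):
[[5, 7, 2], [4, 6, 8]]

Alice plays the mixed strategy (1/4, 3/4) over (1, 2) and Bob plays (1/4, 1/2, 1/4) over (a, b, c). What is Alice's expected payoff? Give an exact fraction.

Against (1/4, 1/2, 1/4), each row's expected payoff is 1: 21/4; 2: 6.
Taking the (1/4, 3/4)-weighted average: (1/4)·(21/4) + (3/4)·(6) = 93/16.

93/16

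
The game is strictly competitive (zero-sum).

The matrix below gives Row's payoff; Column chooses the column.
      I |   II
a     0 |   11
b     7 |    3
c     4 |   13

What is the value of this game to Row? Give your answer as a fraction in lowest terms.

Row a is strictly dominated by row c, so Row never plays it.
The remaining 2×2 game on (b, c) × (I, II) has no saddle point. Let Row play b with probability p; indifference gives 7p + 4(1−p) = 3p + 13(1−p), so p = 9/13.
Similarly Column's optimal q on I is 10/13, and the value is 7·(10/13) + (3)·(3/13) = 79/13.

79/13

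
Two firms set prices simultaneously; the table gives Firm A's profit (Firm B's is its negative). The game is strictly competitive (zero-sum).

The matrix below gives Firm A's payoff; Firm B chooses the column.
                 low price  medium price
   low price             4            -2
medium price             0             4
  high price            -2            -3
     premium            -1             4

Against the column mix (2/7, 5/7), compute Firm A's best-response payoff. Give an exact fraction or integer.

low price: (4)·(2/7) + (-2)·(5/7) = -2/7.
medium price: (0)·(2/7) + (4)·(5/7) = 20/7.
high price: (-2)·(2/7) + (-3)·(5/7) = -19/7.
premium: (-1)·(2/7) + (4)·(5/7) = 18/7.
The best pure response is medium price with expected payoff 20/7.

20/7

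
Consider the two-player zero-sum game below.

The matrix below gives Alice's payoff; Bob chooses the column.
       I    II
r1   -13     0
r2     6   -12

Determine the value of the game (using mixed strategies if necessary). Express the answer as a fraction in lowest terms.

-156/31

Row minima are -13 and -12, so Alice's maximin is -12; column maxima are 6 and 0, so Bob's minimax is 0. These differ, so the equilibrium is in mixed strategies.
Let Alice play r1 with probability p. Bob is indifferent when −13p + 6(1−p) = −12(1−p), giving p = 18/31.
Let Bob play I with probability q. Alice is indifferent when −13q = 6q − 12(1−q), giving q = 12/31.
The value is -13·(12/31) + (0)·(19/31) = -156/31.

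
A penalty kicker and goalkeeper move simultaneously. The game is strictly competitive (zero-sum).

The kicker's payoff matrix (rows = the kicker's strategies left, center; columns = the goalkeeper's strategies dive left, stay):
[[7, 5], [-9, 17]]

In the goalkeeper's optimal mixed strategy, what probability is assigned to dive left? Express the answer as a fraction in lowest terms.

3/7

Row minima are 5 and -9, so the kicker's maximin is 5; column maxima are 7 and 17, so the goalkeeper's minimax is 7. These differ, so the equilibrium is in mixed strategies.
Let the goalkeeper play dive left with probability q. The kicker is indifferent when 7q + 5(1−q) = −9q + 17(1−q), giving q = 3/7.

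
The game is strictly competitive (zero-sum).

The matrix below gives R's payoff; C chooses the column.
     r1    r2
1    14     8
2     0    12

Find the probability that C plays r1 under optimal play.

Row minima are 8 and 0, so R's maximin is 8; column maxima are 14 and 12, so C's minimax is 12. These differ, so the equilibrium is in mixed strategies.
Let C play r1 with probability q. R is indifferent when 14q + 8(1−q) = 12(1−q), giving q = 2/9.

2/9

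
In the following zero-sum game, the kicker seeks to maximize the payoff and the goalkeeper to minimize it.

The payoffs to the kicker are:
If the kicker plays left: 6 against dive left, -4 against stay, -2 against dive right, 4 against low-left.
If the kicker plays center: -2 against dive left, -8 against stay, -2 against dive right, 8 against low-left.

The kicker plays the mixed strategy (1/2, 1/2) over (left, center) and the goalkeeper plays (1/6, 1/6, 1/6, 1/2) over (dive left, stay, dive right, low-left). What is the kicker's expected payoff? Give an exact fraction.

Against (1/6, 1/6, 1/6, 1/2), each row's expected payoff is left: 2; center: 2.
Taking the (1/2, 1/2)-weighted average: (1/2)·(2) + (1/2)·(2) = 2.

2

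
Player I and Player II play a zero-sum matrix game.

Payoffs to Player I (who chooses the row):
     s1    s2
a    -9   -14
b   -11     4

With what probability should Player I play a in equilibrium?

Row minima are -14 and -11, so Player I's maximin is -11; column maxima are -9 and 4, so Player II's minimax is -9. These differ, so the equilibrium is in mixed strategies.
Let Player I play a with probability p. Player II is indifferent when −9p − 11(1−p) = −14p + 4(1−p), giving p = 3/4.

3/4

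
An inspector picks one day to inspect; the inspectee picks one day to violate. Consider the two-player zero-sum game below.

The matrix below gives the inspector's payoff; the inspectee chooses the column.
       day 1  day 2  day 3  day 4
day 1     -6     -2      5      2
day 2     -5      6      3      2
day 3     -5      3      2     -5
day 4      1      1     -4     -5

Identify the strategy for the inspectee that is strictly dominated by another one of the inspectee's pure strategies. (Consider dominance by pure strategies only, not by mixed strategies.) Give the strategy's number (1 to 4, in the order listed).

The inspectee prefers columns that give the inspector less. Compare day 3 with day 4: 2 < 5, 2 < 3, -5 < 2, -5 < -4.
So day 4 strictly dominates day 3 for the inspectee; day 3 is strictly dominated.

3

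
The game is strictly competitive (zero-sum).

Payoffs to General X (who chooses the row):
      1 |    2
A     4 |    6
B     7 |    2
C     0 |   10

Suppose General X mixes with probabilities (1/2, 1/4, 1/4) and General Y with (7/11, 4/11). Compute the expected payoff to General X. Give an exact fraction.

Against (7/11, 4/11), each row's expected payoff is A: 52/11; B: 57/11; C: 40/11.
Taking the (1/2, 1/4, 1/4)-weighted average: (1/2)·(52/11) + (1/4)·(57/11) + (1/4)·(40/11) = 201/44.

201/44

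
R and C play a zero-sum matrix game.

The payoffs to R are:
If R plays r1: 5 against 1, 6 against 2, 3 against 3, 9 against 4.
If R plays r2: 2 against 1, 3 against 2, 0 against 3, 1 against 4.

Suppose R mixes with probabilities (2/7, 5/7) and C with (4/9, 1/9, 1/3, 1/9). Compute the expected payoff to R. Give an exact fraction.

148/63

Against (4/9, 1/9, 1/3, 1/9), each row's expected payoff is r1: 44/9; r2: 4/3.
Taking the (2/7, 5/7)-weighted average: (2/7)·(44/9) + (5/7)·(4/3) = 148/63.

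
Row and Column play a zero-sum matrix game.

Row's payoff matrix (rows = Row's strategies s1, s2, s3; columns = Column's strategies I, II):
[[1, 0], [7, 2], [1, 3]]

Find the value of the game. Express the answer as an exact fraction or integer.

19/7

Row s1 is strictly dominated by row s2, so Row never plays it.
The remaining 2×2 game on (s2, s3) × (I, II) has no saddle point. Let Row play s2 with probability p; indifference gives 7p + (1−p) = 2p + 3(1−p), so p = 2/7.
Similarly Column's optimal q on I is 1/7, and the value is 7·(1/7) + (2)·(6/7) = 19/7.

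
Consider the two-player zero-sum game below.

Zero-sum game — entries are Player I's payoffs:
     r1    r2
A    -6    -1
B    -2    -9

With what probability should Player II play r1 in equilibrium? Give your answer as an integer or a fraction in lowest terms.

2/3

Row minima are -6 and -9, so Player I's maximin is -6; column maxima are -2 and -1, so Player II's minimax is -2. These differ, so the equilibrium is in mixed strategies.
Let Player II play r1 with probability q. Player I is indifferent when −6q − (1−q) = −2q − 9(1−q), giving q = 2/3.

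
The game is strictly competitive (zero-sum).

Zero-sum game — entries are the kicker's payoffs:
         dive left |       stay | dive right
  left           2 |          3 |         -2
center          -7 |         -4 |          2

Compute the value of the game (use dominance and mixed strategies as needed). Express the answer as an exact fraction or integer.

Column stay is strictly dominated by dive left for the goalkeeper (it gives the kicker more in every row).
The remaining 2×2 game on (left, center) × (dive left, dive right) has no saddle point. Let the kicker play left with probability p; indifference gives 2p − 7(1−p) = −2p + 2(1−p), so p = 9/13.
Similarly the goalkeeper's optimal q on dive left is 4/13, and the value is 2·(4/13) + (-2)·(9/13) = -10/13.

-10/13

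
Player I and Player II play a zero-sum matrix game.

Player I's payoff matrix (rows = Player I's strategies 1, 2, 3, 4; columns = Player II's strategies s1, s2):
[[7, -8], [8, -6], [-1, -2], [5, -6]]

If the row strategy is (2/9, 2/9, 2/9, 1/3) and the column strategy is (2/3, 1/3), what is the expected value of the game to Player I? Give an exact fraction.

4/3

Against (2/3, 1/3), each row's expected payoff is 1: 2; 2: 10/3; 3: -4/3; 4: 4/3.
Taking the (2/9, 2/9, 2/9, 1/3)-weighted average: (2/9)·(2) + (2/9)·(10/3) + (2/9)·(-4/3) + (1/3)·(4/3) = 4/3.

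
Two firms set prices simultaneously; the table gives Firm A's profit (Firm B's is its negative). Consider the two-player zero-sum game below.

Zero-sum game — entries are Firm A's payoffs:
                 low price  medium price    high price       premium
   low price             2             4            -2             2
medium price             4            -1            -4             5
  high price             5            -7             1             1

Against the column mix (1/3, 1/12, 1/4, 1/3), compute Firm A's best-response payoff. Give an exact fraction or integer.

low price: (2)·(1/3) + (4)·(1/12) + (-2)·(1/4) + (2)·(1/3) = 7/6.
medium price: (4)·(1/3) + (-1)·(1/12) + (-4)·(1/4) + (5)·(1/3) = 23/12.
high price: (5)·(1/3) + (-7)·(1/12) + (1)·(1/4) + (1)·(1/3) = 5/3.
The best pure response is medium price with expected payoff 23/12.

23/12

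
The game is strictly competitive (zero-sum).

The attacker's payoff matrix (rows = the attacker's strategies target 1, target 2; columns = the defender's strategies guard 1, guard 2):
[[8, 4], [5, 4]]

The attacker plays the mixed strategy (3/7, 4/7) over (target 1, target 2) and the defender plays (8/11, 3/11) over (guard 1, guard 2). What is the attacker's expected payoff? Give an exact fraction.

436/77

Against (8/11, 3/11), each row's expected payoff is target 1: 76/11; target 2: 52/11.
Taking the (3/7, 4/7)-weighted average: (3/7)·(76/11) + (4/7)·(52/11) = 436/77.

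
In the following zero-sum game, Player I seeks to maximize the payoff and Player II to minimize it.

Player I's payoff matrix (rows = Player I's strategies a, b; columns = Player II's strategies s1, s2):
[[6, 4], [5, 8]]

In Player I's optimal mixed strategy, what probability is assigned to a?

3/5

Row minima are 4 and 5, so Player I's maximin is 5; column maxima are 6 and 8, so Player II's minimax is 6. These differ, so the equilibrium is in mixed strategies.
Let Player I play a with probability p. Player II is indifferent when 6p + 5(1−p) = 4p + 8(1−p), giving p = 3/5.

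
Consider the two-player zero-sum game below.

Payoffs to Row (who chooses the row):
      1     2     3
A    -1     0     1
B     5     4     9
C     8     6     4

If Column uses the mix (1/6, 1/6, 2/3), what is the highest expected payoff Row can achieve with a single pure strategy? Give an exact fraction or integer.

15/2

A: (-1)·(1/6) + (0)·(1/6) + (1)·(2/3) = 1/2.
B: (5)·(1/6) + (4)·(1/6) + (9)·(2/3) = 15/2.
C: (8)·(1/6) + (6)·(1/6) + (4)·(2/3) = 5.
The best pure response is B with expected payoff 15/2.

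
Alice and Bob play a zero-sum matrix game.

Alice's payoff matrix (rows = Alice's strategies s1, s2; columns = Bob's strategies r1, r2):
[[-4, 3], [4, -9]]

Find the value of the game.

-6/5

Row minima are -4 and -9, so Alice's maximin is -4; column maxima are 4 and 3, so Bob's minimax is 3. These differ, so the equilibrium is in mixed strategies.
Let Alice play s1 with probability p. Bob is indifferent when −4p + 4(1−p) = 3p − 9(1−p), giving p = 13/20.
Let Bob play r1 with probability q. Alice is indifferent when −4q + 3(1−q) = 4q − 9(1−q), giving q = 3/5.
The value is -4·(3/5) + (3)·(2/5) = -6/5.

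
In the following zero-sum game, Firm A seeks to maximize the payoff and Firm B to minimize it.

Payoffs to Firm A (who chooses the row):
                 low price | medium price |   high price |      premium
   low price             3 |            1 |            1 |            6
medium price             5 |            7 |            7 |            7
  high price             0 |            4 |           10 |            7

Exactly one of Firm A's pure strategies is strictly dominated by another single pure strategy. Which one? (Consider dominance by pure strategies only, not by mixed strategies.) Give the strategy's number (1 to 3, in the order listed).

Compare low price with medium price: 5 > 3, 7 > 1, 7 > 1, 7 > 6.
So medium price strictly dominates low price for Firm A; low price is strictly dominated.

1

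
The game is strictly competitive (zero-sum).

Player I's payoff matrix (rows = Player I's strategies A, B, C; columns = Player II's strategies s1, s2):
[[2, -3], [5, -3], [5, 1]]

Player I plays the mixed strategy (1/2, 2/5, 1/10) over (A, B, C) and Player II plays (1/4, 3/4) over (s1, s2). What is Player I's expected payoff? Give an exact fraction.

-43/40

Against (1/4, 3/4), each row's expected payoff is A: -7/4; B: -1; C: 2.
Taking the (1/2, 2/5, 1/10)-weighted average: (1/2)·(-7/4) + (2/5)·(-1) + (1/10)·(2) = -43/40.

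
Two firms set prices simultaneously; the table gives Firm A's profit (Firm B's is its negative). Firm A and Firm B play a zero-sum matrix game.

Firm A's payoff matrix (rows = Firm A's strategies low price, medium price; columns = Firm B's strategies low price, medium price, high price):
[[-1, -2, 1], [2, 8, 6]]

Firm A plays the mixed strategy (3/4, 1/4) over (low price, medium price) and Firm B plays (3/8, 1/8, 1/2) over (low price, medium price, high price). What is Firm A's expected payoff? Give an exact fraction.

Against (3/8, 1/8, 1/2), each row's expected payoff is low price: -1/8; medium price: 19/4.
Taking the (3/4, 1/4)-weighted average: (3/4)·(-1/8) + (1/4)·(19/4) = 35/32.

35/32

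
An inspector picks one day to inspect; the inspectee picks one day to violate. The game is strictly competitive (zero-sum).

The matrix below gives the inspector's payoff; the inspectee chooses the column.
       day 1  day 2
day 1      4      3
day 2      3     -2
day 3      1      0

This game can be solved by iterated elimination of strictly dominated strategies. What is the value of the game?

3

Row day 3 is strictly dominated by row day 1 (4>1, 3>0); eliminate day 3.
Row day 2 is strictly dominated by row day 1 (4>3, 3>-2); eliminate day 2.
Column day 1 is strictly dominated by day 2 for the inspectee (3<4); eliminate day 1.
Only (day 1, day 2) remains, with payoff 3.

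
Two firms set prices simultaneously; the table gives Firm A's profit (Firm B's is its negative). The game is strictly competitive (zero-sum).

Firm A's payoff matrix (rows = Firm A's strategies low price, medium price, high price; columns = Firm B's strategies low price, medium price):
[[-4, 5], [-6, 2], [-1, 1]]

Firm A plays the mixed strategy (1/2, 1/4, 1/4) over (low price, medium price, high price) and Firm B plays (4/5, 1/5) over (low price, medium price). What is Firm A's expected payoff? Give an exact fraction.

-47/20

Against (4/5, 1/5), each row's expected payoff is low price: -11/5; medium price: -22/5; high price: -3/5.
Taking the (1/2, 1/4, 1/4)-weighted average: (1/2)·(-11/5) + (1/4)·(-22/5) + (1/4)·(-3/5) = -47/20.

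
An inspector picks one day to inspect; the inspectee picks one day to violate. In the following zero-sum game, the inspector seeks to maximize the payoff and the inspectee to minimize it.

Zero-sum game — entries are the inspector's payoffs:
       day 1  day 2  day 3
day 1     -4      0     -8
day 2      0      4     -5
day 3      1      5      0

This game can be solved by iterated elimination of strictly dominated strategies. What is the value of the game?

0

Row day 2 is strictly dominated by row day 3 (1>0, 5>4, 0>-5); eliminate day 2.
Column day 1 is strictly dominated by day 3 for the inspectee (-8<-4, 0<1); eliminate day 1.
Row day 1 is strictly dominated by row day 3 (5>0, 0>-8); eliminate day 1.
Column day 2 is strictly dominated by day 3 for the inspectee (0<5); eliminate day 2.
Only (day 3, day 3) remains, with payoff 0.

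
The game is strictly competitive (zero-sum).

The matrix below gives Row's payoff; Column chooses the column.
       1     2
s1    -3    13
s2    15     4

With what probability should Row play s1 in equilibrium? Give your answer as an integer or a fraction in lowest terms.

Row minima are -3 and 4, so Row's maximin is 4; column maxima are 15 and 13, so Column's minimax is 13. These differ, so the equilibrium is in mixed strategies.
Let Row play s1 with probability p. Column is indifferent when −3p + 15(1−p) = 13p + 4(1−p), giving p = 11/27.

11/27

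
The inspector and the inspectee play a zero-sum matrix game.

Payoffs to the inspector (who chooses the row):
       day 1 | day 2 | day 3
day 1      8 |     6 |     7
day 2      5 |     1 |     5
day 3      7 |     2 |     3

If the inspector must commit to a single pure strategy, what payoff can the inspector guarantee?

The worst-case payoff for each row is day 1: 6, day 2: 1, day 3: 2.
The best of these is 6.

6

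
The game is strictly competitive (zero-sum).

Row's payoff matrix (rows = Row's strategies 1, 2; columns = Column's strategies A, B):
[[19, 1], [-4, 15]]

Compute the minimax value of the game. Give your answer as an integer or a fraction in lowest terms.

Row minima are 1 and -4, so Row's maximin is 1; column maxima are 19 and 15, so Column's minimax is 15. These differ, so the equilibrium is in mixed strategies.
Let Row play 1 with probability p. Column is indifferent when 19p − 4(1−p) = p + 15(1−p), giving p = 19/37.
Let Column play A with probability q. Row is indifferent when 19q + (1−q) = −4q + 15(1−q), giving q = 14/37.
The value is 19·(14/37) + (1)·(23/37) = 289/37.

289/37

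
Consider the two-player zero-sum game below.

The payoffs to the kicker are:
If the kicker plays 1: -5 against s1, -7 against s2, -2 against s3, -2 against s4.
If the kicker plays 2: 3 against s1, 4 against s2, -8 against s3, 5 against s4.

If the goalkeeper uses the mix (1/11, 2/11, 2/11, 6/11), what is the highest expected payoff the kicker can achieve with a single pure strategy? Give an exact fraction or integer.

25/11

1: (-5)·(1/11) + (-7)·(2/11) + (-2)·(2/11) + (-2)·(6/11) = -35/11.
2: (3)·(1/11) + (4)·(2/11) + (-8)·(2/11) + (5)·(6/11) = 25/11.
The best pure response is 2 with expected payoff 25/11.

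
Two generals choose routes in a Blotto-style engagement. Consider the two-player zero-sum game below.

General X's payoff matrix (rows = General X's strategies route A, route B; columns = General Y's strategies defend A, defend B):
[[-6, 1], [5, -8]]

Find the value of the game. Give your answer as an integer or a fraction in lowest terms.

Row minima are -6 and -8, so General X's maximin is -6; column maxima are 5 and 1, so General Y's minimax is 1. These differ, so the equilibrium is in mixed strategies.
Let General X play route A with probability p. General Y is indifferent when −6p + 5(1−p) = p − 8(1−p), giving p = 13/20.
Let General Y play defend A with probability q. General X is indifferent when −6q + (1−q) = 5q − 8(1−q), giving q = 9/20.
The value is -6·(9/20) + (1)·(11/20) = -43/20.

-43/20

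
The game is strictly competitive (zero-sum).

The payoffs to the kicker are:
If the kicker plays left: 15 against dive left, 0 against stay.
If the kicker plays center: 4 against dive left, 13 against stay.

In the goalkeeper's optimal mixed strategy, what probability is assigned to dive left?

13/24

Row minima are 0 and 4, so the kicker's maximin is 4; column maxima are 15 and 13, so the goalkeeper's minimax is 13. These differ, so the equilibrium is in mixed strategies.
Let the goalkeeper play dive left with probability q. The kicker is indifferent when 15q = 4q + 13(1−q), giving q = 13/24.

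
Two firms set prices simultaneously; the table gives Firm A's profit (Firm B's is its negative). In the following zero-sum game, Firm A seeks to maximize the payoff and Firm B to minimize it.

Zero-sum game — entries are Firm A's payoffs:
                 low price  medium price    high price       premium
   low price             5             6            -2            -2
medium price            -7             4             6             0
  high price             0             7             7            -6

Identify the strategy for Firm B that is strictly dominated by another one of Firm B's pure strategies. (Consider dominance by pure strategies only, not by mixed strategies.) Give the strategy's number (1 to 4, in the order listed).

Firm B prefers columns that give Firm A less. Compare medium price with low price: 5 < 6, -7 < 4, 0 < 7.
So low price strictly dominates medium price for Firm B; medium price is strictly dominated.

2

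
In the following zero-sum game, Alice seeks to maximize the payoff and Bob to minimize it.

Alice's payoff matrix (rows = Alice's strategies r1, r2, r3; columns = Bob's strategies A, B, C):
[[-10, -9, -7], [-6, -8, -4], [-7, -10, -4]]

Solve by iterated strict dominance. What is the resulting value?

-8

Row r1 is strictly dominated by row r2 (-6>-10, -8>-9, -4>-7); eliminate r1.
Column C is strictly dominated by A for Bob (-6<-4, -7<-4); eliminate C.
Row r3 is strictly dominated by row r2 (-6>-7, -8>-10); eliminate r3.
Column A is strictly dominated by B for Bob (-8<-6); eliminate A.
Only (r2, B) remains, with payoff -8.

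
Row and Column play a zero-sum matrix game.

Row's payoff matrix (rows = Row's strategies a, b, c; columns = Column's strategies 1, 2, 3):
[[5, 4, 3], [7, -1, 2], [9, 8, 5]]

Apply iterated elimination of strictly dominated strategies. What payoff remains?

Column 1 is strictly dominated by 2 for Column (4<5, -1<7, 8<9); eliminate 1.
Row a is strictly dominated by row c (8>4, 5>3); eliminate a.
Row b is strictly dominated by row c (8>-1, 5>2); eliminate b.
Column 2 is strictly dominated by 3 for Column (5<8); eliminate 2.
Only (c, 3) remains, with payoff 5.

5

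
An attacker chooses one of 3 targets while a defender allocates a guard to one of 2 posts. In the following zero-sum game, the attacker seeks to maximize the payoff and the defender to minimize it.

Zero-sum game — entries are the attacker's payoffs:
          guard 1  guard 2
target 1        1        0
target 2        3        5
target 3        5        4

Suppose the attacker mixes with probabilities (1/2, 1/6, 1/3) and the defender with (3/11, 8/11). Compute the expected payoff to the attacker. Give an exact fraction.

76/33

Against (3/11, 8/11), each row's expected payoff is target 1: 3/11; target 2: 49/11; target 3: 47/11.
Taking the (1/2, 1/6, 1/3)-weighted average: (1/2)·(3/11) + (1/6)·(49/11) + (1/3)·(47/11) = 76/33.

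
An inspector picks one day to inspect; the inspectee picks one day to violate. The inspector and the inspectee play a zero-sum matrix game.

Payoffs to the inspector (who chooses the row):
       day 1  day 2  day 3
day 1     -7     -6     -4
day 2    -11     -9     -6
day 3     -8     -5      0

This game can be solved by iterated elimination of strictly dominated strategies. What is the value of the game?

-7

Column day 2 is strictly dominated by day 1 for the inspectee (-7<-6, -11<-9, -8<-5); eliminate day 2.
Column day 3 is strictly dominated by day 1 for the inspectee (-7<-4, -11<-6, -8<0); eliminate day 3.
Row day 3 is strictly dominated by row day 1 (-7>-8); eliminate day 3.
Row day 2 is strictly dominated by row day 1 (-7>-11); eliminate day 2.
Only (day 1, day 1) remains, with payoff -7.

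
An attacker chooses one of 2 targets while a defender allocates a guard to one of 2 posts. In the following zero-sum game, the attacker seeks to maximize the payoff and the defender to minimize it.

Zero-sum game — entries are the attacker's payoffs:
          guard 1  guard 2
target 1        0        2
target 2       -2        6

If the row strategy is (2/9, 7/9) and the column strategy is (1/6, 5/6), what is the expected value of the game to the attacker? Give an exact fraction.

4

Against (1/6, 5/6), each row's expected payoff is target 1: 5/3; target 2: 14/3.
Taking the (2/9, 7/9)-weighted average: (2/9)·(5/3) + (7/9)·(14/3) = 4.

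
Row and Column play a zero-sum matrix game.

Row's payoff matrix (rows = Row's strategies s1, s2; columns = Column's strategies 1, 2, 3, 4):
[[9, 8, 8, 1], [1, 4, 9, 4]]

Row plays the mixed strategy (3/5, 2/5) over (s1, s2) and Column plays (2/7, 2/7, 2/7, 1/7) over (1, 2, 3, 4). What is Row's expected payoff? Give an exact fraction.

Against (2/7, 2/7, 2/7, 1/7), each row's expected payoff is s1: 51/7; s2: 32/7.
Taking the (3/5, 2/5)-weighted average: (3/5)·(51/7) + (2/5)·(32/7) = 31/5.

31/5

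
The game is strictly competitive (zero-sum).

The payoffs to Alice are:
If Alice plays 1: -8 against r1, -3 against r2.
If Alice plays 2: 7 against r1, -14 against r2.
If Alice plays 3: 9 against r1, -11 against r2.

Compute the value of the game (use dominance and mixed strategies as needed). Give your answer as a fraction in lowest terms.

Row 2 is strictly dominated by row 3, so Alice never plays it.
The remaining 2×2 game on (1, 3) × (r1, r2) has no saddle point. Let Alice play 1 with probability p; indifference gives −8p + 9(1−p) = −3p − 11(1−p), so p = 4/5.
Similarly Bob's optimal q on r1 is 8/25, and the value is -8·(8/25) + (-3)·(17/25) = -23/5.

-23/5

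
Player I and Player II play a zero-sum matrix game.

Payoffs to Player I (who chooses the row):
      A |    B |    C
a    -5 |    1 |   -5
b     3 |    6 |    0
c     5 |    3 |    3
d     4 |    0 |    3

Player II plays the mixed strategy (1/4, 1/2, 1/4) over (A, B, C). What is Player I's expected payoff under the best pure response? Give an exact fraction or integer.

15/4

a: (-5)·(1/4) + (1)·(1/2) + (-5)·(1/4) = -2.
b: (3)·(1/4) + (6)·(1/2) + (0)·(1/4) = 15/4.
c: (5)·(1/4) + (3)·(1/2) + (3)·(1/4) = 7/2.
d: (4)·(1/4) + (0)·(1/2) + (3)·(1/4) = 7/4.
The best pure response is b with expected payoff 15/4.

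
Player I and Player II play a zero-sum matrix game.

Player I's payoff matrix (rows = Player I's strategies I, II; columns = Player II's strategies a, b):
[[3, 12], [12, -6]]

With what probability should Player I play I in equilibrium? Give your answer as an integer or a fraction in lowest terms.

Row minima are 3 and -6, so Player I's maximin is 3; column maxima are 12 and 12, so Player II's minimax is 12. These differ, so the equilibrium is in mixed strategies.
Let Player I play I with probability p. Player II is indifferent when 3p + 12(1−p) = 12p − 6(1−p), giving p = 2/3.

2/3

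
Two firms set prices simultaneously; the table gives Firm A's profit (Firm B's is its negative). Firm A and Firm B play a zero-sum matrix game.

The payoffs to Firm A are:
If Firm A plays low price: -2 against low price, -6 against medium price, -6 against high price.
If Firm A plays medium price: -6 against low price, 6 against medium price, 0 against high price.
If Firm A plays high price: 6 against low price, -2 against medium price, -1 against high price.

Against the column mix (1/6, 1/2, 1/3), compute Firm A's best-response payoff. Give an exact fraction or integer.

low price: (-2)·(1/6) + (-6)·(1/2) + (-6)·(1/3) = -16/3.
medium price: (-6)·(1/6) + (6)·(1/2) + (0)·(1/3) = 2.
high price: (6)·(1/6) + (-2)·(1/2) + (-1)·(1/3) = -1/3.
The best pure response is medium price with expected payoff 2.

2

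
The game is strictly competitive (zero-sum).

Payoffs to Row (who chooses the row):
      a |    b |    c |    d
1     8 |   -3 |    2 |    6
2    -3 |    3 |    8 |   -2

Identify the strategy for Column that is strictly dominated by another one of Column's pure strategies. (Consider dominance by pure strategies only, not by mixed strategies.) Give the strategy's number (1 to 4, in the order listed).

3

Column prefers columns that give Row less. Compare c with b: -3 < 2, 3 < 8.
So b strictly dominates c for Column; c is strictly dominated.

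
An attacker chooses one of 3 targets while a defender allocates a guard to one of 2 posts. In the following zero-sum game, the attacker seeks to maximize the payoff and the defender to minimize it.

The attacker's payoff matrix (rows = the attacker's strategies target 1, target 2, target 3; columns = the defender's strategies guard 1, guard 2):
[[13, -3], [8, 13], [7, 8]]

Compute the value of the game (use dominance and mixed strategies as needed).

193/21

Row target 3 is strictly dominated by row target 2, so the attacker never plays it.
The remaining 2×2 game on (target 1, target 2) × (guard 1, guard 2) has no saddle point. Let the attacker play target 1 with probability p; indifference gives 13p + 8(1−p) = −3p + 13(1−p), so p = 5/21.
Similarly the defender's optimal q on guard 1 is 16/21, and the value is 13·(16/21) + (-3)·(5/21) = 193/21.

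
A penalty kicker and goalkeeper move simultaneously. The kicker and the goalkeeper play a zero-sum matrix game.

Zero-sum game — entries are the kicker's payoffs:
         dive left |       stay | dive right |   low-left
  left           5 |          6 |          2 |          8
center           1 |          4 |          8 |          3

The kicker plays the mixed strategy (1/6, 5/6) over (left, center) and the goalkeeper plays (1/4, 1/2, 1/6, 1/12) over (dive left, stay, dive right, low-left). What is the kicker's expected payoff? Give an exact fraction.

293/72

Against (1/4, 1/2, 1/6, 1/12), each row's expected payoff is left: 21/4; center: 23/6.
Taking the (1/6, 5/6)-weighted average: (1/6)·(21/4) + (5/6)·(23/6) = 293/72.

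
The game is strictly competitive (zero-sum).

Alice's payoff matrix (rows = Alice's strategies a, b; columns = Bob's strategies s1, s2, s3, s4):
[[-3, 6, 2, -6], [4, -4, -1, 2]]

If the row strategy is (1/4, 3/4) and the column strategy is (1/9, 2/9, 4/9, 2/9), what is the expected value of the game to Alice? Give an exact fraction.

-7/36

Against (1/9, 2/9, 4/9, 2/9), each row's expected payoff is a: 5/9; b: -4/9.
Taking the (1/4, 3/4)-weighted average: (1/4)·(5/9) + (3/4)·(-4/9) = -7/36.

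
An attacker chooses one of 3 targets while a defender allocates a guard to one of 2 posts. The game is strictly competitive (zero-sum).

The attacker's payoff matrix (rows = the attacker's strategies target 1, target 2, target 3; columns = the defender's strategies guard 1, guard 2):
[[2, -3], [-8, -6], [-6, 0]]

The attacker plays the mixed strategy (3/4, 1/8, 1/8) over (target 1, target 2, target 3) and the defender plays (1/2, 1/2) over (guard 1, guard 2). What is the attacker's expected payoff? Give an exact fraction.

Against (1/2, 1/2), each row's expected payoff is target 1: -1/2; target 2: -7; target 3: -3.
Taking the (3/4, 1/8, 1/8)-weighted average: (3/4)·(-1/2) + (1/8)·(-7) + (1/8)·(-3) = -13/8.

-13/8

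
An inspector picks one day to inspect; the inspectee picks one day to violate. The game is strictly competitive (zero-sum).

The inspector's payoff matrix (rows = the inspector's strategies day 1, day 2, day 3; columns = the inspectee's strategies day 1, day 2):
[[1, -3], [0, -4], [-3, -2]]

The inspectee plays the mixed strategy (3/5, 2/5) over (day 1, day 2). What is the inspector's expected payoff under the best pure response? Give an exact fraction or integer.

day 1: (1)·(3/5) + (-3)·(2/5) = -3/5.
day 2: (0)·(3/5) + (-4)·(2/5) = -8/5.
day 3: (-3)·(3/5) + (-2)·(2/5) = -13/5.
The best pure response is day 1 with expected payoff -3/5.

-3/5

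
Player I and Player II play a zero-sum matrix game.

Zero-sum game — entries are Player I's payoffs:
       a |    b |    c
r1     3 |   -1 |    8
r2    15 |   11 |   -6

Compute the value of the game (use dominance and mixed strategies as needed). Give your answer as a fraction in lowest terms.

41/13

Column a is strictly dominated by b for Player II (it gives Player I more in every row).
The remaining 2×2 game on (r1, r2) × (b, c) has no saddle point. Let Player I play r1 with probability p; indifference gives −p + 11(1−p) = 8p − 6(1−p), so p = 17/26.
Similarly Player II's optimal q on b is 7/13, and the value is -1·(7/13) + (8)·(6/13) = 41/13.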